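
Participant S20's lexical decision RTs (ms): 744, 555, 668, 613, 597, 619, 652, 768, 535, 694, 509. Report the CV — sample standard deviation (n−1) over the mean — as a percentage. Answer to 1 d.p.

13.1%

n = 11, Σ = 6954, M = 632.1818
Σ(x−M)² = 68801.636; s = √(68801.636/10) = 82.9468
CV = 82.9468 / 632.1818 = 0.13121 = 13.121%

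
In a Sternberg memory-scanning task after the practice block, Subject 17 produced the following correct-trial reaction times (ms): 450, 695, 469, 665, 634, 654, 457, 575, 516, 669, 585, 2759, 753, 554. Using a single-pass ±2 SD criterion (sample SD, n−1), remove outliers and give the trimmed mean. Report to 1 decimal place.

n = 14, ΣRT = 10435, M = 745.357
Σ(x−M)² = 4481103.21; s = √(4481103.21/13) = 587.112
Cutoffs: 745.357 ± 2·587.112 → [-428.9, 1919.6]
Outside: 2759 → excluded.
Retained (n=13): Σ = 7676, mean = 7676/13 = 590.462

590.5 ms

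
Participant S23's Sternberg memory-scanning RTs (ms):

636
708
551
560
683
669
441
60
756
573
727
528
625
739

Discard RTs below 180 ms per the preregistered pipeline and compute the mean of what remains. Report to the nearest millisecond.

630 ms

Excluded: 60
Retained (n=13): Σ = 8196
Mean = 8196/13 = 630.4615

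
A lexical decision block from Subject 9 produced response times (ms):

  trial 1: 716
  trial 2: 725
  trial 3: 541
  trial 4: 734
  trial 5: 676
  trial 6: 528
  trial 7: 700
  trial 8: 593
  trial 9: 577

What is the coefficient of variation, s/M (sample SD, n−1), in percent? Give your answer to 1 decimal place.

12.9%

n = 9, Σ = 5790, M = 643.3333
Σ(x−M)² = 55156.000; s = √(55156.000/8) = 83.0331
CV = 83.0331 / 643.3333 = 0.12907 = 12.907%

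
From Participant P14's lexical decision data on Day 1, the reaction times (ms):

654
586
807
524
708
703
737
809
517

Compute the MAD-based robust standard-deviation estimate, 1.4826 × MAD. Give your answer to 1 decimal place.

Sorted: 517, 524, 586, 654, 703, 708, 737, 807, 809 → median = 703
|x − 703| sorted: 0, 5, 34, 49, 104, 106, 117, 179, 186 → MAD = 104
Robust SD ≈ 1.4826 × 104 = 154.190

154.2 ms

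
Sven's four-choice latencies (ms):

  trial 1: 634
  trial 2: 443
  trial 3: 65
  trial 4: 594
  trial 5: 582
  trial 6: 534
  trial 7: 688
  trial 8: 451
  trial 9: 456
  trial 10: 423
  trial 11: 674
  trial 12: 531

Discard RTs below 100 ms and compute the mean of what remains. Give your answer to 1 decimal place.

Excluded: 65
Retained (n=11): Σ = 6010
Mean = 6010/11 = 546.3636

546.4 ms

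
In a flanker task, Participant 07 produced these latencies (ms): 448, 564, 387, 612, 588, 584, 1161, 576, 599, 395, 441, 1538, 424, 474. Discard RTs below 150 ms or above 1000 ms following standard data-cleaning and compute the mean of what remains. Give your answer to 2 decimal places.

Excluded: 1161, 1538
Retained (n=12): Σ = 6092
Mean = 6092/12 = 507.6667

507.67 ms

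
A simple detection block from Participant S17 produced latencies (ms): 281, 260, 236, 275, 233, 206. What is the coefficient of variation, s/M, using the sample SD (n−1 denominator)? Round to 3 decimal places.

0.115

n = 6, Σ = 1491, M = 248.5000
Σ(x−M)² = 4093.500; s = √(4093.500/5) = 28.6129
CV = 28.6129 / 248.5000 = 0.11514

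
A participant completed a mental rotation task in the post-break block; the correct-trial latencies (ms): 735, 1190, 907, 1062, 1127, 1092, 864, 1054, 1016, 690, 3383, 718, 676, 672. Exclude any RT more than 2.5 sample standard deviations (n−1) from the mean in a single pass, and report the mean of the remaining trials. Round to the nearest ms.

n = 14, ΣRT = 15186, M = 1084.714
Σ(x−M)² = 6131480.86; s = √(6131480.86/13) = 686.770
Cutoffs: 1084.714 ± 2.5·686.770 → [-632.2, 2801.6]
Outside: 3383 → excluded.
Retained (n=13): Σ = 11803, mean = 11803/13 = 907.923

908 ms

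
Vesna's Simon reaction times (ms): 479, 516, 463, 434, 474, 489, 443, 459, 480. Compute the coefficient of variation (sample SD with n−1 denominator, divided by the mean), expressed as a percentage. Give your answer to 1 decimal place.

5.2%

n = 9, Σ = 4237, M = 470.7778
Σ(x−M)² = 4863.556; s = √(4863.556/8) = 24.6565
CV = 24.6565 / 470.7778 = 0.05237 = 5.237%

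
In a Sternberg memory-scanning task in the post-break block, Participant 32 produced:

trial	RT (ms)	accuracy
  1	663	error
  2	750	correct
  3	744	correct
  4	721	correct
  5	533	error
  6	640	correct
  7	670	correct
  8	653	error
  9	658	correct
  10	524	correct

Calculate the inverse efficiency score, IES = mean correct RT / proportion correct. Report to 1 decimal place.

Correct trials (n=7): 750, 744, 721, 640, 670, 658, 524
Mean correct RT = 4707/7 = 672.4286 ms
Proportion correct = 7/10
IES = 672.4286 / (7/10) = 960.612 ms

960.6 ms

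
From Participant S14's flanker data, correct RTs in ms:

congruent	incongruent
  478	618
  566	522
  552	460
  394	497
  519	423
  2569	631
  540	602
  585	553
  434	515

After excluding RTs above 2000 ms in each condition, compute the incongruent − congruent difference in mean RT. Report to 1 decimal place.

27.2 ms

congruent: exclude 2569
M(congruent) = 4068/8 = 508.500
M(incongruent) = 4821/9 = 535.667
Difference = 535.667 − 508.500 = 27.167 ms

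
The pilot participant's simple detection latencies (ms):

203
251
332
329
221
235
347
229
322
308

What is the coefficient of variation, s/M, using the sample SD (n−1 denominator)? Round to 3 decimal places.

0.197

n = 10, Σ = 2777, M = 277.7000
Σ(x−M)² = 26966.100; s = √(26966.100/9) = 54.7379
CV = 54.7379 / 277.7000 = 0.19711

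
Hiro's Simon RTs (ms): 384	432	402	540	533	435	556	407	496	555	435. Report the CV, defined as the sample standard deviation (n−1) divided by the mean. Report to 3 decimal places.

n = 11, Σ = 5175, M = 470.4545
Σ(x−M)² = 44046.727; s = √(44046.727/10) = 66.3677
CV = 66.3677 / 470.4545 = 0.14107

0.141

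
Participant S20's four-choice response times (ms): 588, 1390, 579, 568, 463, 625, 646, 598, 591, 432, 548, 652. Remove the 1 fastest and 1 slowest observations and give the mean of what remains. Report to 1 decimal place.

Sorted: 432, 463, 548, 568, 579, 588, 591, 598, 625, 646, 652, 1390
Drop lowest 1 (432) and highest 1 (1390)
Remaining (n=10): Σ = 5858, mean = 5858/10 = 585.800

585.8 ms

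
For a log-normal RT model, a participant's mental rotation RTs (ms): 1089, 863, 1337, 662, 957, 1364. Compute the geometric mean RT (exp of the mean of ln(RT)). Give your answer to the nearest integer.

1014 ms

ln(RT): 6.9930, 6.7604, 7.1982, 6.4953, 6.8638, 7.2182
Mean ln(RT) = 41.5289/6 = 6.92148
Geometric mean = exp(6.92148) = 1013.82 ms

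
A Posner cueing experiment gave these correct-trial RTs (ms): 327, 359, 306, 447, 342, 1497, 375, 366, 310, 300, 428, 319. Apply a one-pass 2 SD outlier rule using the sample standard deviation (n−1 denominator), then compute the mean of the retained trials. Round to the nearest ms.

353 ms

n = 12, ΣRT = 5376, M = 448.000
Σ(x−M)² = 1224406.00; s = √(1224406.00/11) = 333.631
Cutoffs: 448.000 ± 2·333.631 → [-219.3, 1115.3]
Outside: 1497 → excluded.
Retained (n=11): Σ = 3879, mean = 3879/11 = 352.636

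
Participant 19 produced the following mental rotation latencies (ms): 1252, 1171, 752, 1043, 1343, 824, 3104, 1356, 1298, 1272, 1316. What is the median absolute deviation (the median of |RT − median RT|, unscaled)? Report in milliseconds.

Sorted: 752, 824, 1043, 1171, 1252, 1272, 1298, 1316, 1343, 1356, 3104 → median = 1272
|x − 1272|: 20, 101, 520, 229, 71, 448, 1832, 84, 26, 0, 44
Sorted deviations: 0, 20, 26, 44, 71, 84, 101, 229, 448, 520, 1832 → MAD = 84

84 ms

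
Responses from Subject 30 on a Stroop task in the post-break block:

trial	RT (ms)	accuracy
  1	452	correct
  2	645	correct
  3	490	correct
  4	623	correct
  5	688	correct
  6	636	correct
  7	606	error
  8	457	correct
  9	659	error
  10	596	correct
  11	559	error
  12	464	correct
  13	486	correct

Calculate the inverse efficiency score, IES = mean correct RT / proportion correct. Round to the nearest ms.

720 ms

Correct trials (n=10): 452, 645, 490, 623, 688, 636, 457, 596, 464, 486
Mean correct RT = 5537/10 = 553.7000 ms
Proportion correct = 10/13
IES = 553.7000 / (10/13) = 719.810 ms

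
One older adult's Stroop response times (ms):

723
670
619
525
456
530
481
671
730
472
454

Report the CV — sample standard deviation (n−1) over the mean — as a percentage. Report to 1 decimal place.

18.9%

n = 11, Σ = 6331, M = 575.5455
Σ(x−M)² = 118874.727; s = √(118874.727/10) = 109.0297
CV = 109.0297 / 575.5455 = 0.18944 = 18.944%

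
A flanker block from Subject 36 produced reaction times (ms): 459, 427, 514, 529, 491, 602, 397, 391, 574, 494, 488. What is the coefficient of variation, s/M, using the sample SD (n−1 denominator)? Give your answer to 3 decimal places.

0.138

n = 11, Σ = 5366, M = 487.8182
Σ(x−M)² = 45045.636; s = √(45045.636/10) = 67.1160
CV = 67.1160 / 487.8182 = 0.13758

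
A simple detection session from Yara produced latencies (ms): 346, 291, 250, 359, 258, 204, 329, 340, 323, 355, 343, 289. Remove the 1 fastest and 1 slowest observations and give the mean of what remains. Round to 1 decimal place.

Sorted: 204, 250, 258, 289, 291, 323, 329, 340, 343, 346, 355, 359
Drop lowest 1 (204) and highest 1 (359)
Remaining (n=10): Σ = 3124, mean = 3124/10 = 312.400

312.4 ms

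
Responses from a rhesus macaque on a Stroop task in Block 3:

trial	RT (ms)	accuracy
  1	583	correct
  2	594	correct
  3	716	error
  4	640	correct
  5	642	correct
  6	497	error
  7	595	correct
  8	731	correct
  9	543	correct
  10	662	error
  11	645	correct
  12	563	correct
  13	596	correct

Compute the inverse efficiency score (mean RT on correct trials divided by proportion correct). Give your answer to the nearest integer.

Correct trials (n=10): 583, 594, 640, 642, 595, 731, 543, 645, 563, 596
Mean correct RT = 6132/10 = 613.2000 ms
Proportion correct = 10/13
IES = 613.2000 / (10/13) = 797.160 ms

797 ms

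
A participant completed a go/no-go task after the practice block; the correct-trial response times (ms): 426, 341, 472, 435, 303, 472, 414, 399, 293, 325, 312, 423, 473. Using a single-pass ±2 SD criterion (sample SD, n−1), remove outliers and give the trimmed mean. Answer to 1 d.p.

391.4 ms

n = 13, ΣRT = 5088, M = 391.385
Σ(x−M)² = 55067.08; s = √(55067.08/12) = 67.742
Cutoffs: 391.385 ± 2·67.742 → [255.9, 526.9]
No RTs fall outside the cutoffs; all 13 retained. Mean = 5088/13 = 391.385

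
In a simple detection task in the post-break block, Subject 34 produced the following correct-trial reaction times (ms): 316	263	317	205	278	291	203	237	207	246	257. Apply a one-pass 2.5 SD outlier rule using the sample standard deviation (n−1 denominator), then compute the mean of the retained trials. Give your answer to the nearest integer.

256 ms

n = 11, ΣRT = 2820, M = 256.364
Σ(x−M)² = 17350.55; s = √(17350.55/10) = 41.654
Cutoffs: 256.364 ± 2.5·41.654 → [152.2, 360.5]
No RTs fall outside the cutoffs; all 11 retained. Mean = 2820/11 = 256.364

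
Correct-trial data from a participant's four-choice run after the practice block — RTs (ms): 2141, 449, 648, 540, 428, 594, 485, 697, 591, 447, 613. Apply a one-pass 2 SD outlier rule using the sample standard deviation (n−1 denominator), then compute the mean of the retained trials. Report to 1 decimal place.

n = 11, ΣRT = 7633, M = 693.909
Σ(x−M)² = 2382290.91; s = √(2382290.91/10) = 488.087
Cutoffs: 693.909 ± 2·488.087 → [-282.3, 1670.1]
Outside: 2141 → excluded.
Retained (n=10): Σ = 5492, mean = 5492/10 = 549.200

549.2 ms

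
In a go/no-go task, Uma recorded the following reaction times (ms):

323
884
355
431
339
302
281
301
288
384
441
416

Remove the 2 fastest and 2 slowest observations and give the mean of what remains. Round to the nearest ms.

356 ms

Sorted: 281, 288, 301, 302, 323, 339, 355, 384, 416, 431, 441, 884
Drop lowest 2 (281, 288) and highest 2 (441, 884)
Remaining (n=8): Σ = 2851, mean = 2851/8 = 356.375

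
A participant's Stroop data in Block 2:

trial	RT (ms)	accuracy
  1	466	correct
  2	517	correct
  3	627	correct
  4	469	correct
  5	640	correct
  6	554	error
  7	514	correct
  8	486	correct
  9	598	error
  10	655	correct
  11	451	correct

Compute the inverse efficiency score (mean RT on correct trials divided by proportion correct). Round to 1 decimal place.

Correct trials (n=9): 466, 517, 627, 469, 640, 514, 486, 655, 451
Mean correct RT = 4825/9 = 536.1111 ms
Proportion correct = 9/11
IES = 536.1111 / (9/11) = 655.247 ms

655.2 ms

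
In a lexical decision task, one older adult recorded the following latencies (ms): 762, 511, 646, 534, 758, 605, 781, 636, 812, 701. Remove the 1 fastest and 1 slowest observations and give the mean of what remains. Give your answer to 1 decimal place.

Sorted: 511, 534, 605, 636, 646, 701, 758, 762, 781, 812
Drop lowest 1 (511) and highest 1 (812)
Remaining (n=8): Σ = 5423, mean = 5423/8 = 677.875

677.9 ms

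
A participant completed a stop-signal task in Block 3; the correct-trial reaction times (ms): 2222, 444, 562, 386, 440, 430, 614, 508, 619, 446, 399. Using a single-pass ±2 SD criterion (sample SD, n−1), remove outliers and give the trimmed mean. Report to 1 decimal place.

n = 11, ΣRT = 7070, M = 642.727
Σ(x−M)² = 2810016.18; s = √(2810016.18/10) = 530.096
Cutoffs: 642.727 ± 2·530.096 → [-417.5, 1702.9]
Outside: 2222 → excluded.
Retained (n=10): Σ = 4848, mean = 4848/10 = 484.800

484.8 ms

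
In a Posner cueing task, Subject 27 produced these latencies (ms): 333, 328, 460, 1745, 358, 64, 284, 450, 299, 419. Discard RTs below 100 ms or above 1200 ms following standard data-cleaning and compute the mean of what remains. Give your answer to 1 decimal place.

Excluded: 64, 1745
Retained (n=8): Σ = 2931
Mean = 2931/8 = 366.3750

366.4 ms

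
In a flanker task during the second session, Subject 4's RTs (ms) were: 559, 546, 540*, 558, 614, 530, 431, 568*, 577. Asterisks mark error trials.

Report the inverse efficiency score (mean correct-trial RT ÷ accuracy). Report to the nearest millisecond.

701 ms

Correct trials (n=7): 559, 546, 558, 614, 530, 431, 577
Mean correct RT = 3815/7 = 545.0000 ms
Proportion correct = 7/9
IES = 545.0000 / (7/9) = 700.714 ms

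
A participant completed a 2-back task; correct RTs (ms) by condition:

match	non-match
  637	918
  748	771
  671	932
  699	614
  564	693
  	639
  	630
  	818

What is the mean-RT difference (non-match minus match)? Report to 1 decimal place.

88.1 ms

M(match) = 3319/5 = 663.800
M(non-match) = 6015/8 = 751.875
Difference = 751.875 − 663.800 = 88.075 ms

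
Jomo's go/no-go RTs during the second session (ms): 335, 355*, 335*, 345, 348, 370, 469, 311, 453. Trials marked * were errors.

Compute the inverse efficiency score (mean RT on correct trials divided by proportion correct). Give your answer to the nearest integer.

Correct trials (n=7): 335, 345, 348, 370, 469, 311, 453
Mean correct RT = 2631/7 = 375.8571 ms
Proportion correct = 7/9
IES = 375.8571 / (7/9) = 483.245 ms

483 ms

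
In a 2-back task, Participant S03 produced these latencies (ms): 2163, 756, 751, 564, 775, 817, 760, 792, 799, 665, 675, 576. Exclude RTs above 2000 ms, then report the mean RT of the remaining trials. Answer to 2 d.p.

Excluded: 2163
Retained (n=11): Σ = 7930
Mean = 7930/11 = 720.9091

720.91 ms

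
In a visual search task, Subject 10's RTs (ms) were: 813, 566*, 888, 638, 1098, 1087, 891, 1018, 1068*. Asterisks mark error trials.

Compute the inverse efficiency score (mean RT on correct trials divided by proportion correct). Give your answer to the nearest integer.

1182 ms

Correct trials (n=7): 813, 888, 638, 1098, 1087, 891, 1018
Mean correct RT = 6433/7 = 919.0000 ms
Proportion correct = 7/9
IES = 919.0000 / (7/9) = 1181.571 ms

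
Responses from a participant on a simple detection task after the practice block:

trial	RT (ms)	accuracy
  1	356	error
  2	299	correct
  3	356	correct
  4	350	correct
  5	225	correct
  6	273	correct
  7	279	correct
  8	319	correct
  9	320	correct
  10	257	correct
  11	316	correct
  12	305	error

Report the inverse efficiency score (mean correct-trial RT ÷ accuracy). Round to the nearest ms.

Correct trials (n=10): 299, 356, 350, 225, 273, 279, 319, 320, 257, 316
Mean correct RT = 2994/10 = 299.4000 ms
Proportion correct = 10/12
IES = 299.4000 / (10/12) = 359.280 ms

359 ms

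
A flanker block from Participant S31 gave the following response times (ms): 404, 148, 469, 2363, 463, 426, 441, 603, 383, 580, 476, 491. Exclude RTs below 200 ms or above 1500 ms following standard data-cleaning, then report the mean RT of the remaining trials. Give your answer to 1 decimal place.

473.6 ms

Excluded: 148, 2363
Retained (n=10): Σ = 4736
Mean = 4736/10 = 473.6000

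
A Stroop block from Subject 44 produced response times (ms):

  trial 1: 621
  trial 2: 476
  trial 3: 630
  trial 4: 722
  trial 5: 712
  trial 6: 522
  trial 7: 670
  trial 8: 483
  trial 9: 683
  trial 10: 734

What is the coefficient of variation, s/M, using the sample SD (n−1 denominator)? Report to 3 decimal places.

0.157

n = 10, Σ = 6253, M = 625.3000
Σ(x−M)² = 87262.100; s = √(87262.100/9) = 98.4672
CV = 98.4672 / 625.3000 = 0.15747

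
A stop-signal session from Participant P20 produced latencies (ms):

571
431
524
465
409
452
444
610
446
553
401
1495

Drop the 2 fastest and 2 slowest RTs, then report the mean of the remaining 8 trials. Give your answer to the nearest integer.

486 ms

Sorted: 401, 409, 431, 444, 446, 452, 465, 524, 553, 571, 610, 1495
Drop lowest 2 (401, 409) and highest 2 (610, 1495)
Remaining (n=8): Σ = 3886, mean = 3886/8 = 485.750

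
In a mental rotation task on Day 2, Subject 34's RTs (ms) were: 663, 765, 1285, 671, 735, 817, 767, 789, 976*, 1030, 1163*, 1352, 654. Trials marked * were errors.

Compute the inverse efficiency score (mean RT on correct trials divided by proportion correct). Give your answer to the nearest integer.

Correct trials (n=11): 663, 765, 1285, 671, 735, 817, 767, 789, 1030, 1352, 654
Mean correct RT = 9528/11 = 866.1818 ms
Proportion correct = 11/13
IES = 866.1818 / (11/13) = 1023.669 ms

1024 ms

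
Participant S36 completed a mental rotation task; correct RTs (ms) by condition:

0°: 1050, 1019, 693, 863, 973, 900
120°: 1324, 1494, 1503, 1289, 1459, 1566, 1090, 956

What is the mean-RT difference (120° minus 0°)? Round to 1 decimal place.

M(0°) = 5498/6 = 916.333
M(120°) = 10681/8 = 1335.125
Difference = 1335.125 − 916.333 = 418.792 ms

418.8 ms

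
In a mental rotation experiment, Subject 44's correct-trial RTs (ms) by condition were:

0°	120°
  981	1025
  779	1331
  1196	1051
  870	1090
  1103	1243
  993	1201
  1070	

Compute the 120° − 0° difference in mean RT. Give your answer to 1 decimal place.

M(0°) = 6992/7 = 998.857
M(120°) = 6941/6 = 1156.833
Difference = 1156.833 − 998.857 = 157.976 ms

158.0 ms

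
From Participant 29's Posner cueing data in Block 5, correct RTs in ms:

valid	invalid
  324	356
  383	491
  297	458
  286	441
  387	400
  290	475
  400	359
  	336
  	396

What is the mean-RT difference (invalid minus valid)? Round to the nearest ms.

M(valid) = 2367/7 = 338.143
M(invalid) = 3712/9 = 412.444
Difference = 412.444 − 338.143 = 74.302 ms

74 ms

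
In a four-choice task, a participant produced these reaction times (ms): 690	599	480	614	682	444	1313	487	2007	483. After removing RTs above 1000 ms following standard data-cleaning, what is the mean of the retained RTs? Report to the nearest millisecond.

Excluded: 1313, 2007
Retained (n=8): Σ = 4479
Mean = 4479/8 = 559.8750

560 ms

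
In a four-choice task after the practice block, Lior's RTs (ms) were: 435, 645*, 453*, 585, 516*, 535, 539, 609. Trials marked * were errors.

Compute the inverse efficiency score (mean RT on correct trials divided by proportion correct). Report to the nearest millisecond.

Correct trials (n=5): 435, 585, 535, 539, 609
Mean correct RT = 2703/5 = 540.6000 ms
Proportion correct = 5/8
IES = 540.6000 / (5/8) = 864.960 ms

865 ms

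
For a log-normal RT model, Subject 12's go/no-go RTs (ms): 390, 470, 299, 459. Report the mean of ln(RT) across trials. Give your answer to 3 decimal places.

ln(RT): 5.9661, 6.1527, 5.7004, 6.1291
Σ ln(RT) = 23.9484
Mean = 23.9484/4 = 5.98709

5.987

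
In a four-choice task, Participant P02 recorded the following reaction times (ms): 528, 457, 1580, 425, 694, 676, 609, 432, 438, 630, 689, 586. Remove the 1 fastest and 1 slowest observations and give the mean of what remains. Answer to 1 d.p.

Sorted: 425, 432, 438, 457, 528, 586, 609, 630, 676, 689, 694, 1580
Drop lowest 1 (425) and highest 1 (1580)
Remaining (n=10): Σ = 5739, mean = 5739/10 = 573.900

573.9 ms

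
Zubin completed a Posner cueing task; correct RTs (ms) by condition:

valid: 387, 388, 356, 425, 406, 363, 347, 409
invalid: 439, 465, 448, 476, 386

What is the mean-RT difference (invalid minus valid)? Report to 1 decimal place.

57.7 ms

M(valid) = 3081/8 = 385.125
M(invalid) = 2214/5 = 442.800
Difference = 442.800 − 385.125 = 57.675 ms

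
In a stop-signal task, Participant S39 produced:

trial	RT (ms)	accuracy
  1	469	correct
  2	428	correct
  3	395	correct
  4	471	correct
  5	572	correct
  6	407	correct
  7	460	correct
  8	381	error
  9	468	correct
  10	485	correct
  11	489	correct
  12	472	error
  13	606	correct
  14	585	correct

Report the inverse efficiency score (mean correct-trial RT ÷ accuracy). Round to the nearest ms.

567 ms

Correct trials (n=12): 469, 428, 395, 471, 572, 407, 460, 468, 485, 489, 606, 585
Mean correct RT = 5835/12 = 486.2500 ms
Proportion correct = 12/14
IES = 486.2500 / (12/14) = 567.292 ms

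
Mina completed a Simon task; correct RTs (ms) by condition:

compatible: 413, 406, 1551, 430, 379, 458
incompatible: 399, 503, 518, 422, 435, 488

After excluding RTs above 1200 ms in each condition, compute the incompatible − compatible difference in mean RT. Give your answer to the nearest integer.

compatible: exclude 1551
M(compatible) = 2086/5 = 417.200
M(incompatible) = 2765/6 = 460.833
Difference = 460.833 − 417.200 = 43.633 ms

44 ms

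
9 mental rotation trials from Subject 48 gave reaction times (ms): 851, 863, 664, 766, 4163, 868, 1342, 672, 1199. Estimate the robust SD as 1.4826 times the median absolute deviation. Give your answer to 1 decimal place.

Sorted: 664, 672, 766, 851, 863, 868, 1199, 1342, 4163 → median = 863
|x − 863| sorted: 0, 5, 12, 97, 191, 199, 336, 479, 3300 → MAD = 191
Robust SD ≈ 1.4826 × 191 = 283.177

283.2 ms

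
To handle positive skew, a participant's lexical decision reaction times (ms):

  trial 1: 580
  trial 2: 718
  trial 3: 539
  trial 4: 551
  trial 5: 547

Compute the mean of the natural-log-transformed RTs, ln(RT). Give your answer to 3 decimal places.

6.369

ln(RT): 6.3630, 6.5765, 6.2897, 6.3117, 6.3044
Σ ln(RT) = 31.8454
Mean = 31.8454/5 = 6.36908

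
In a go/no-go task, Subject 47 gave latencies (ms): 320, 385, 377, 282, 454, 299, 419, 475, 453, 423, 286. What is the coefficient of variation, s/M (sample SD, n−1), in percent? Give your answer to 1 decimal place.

n = 11, Σ = 4173, M = 379.3636
Σ(x−M)² = 51830.545; s = √(51830.545/10) = 71.9934
CV = 71.9934 / 379.3636 = 0.18977 = 18.977%

19.0%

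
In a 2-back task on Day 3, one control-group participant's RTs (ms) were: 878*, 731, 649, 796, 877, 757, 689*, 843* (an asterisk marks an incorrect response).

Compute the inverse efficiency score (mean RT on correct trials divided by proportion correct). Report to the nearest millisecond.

1219 ms

Correct trials (n=5): 731, 649, 796, 877, 757
Mean correct RT = 3810/5 = 762.0000 ms
Proportion correct = 5/8
IES = 762.0000 / (5/8) = 1219.200 ms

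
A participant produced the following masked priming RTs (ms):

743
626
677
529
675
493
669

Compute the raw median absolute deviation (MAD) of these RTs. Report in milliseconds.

43 ms

Sorted: 493, 529, 626, 669, 675, 677, 743 → median = 669
|x − 669|: 74, 43, 8, 140, 6, 176, 0
Sorted deviations: 0, 6, 8, 43, 74, 140, 176 → MAD = 43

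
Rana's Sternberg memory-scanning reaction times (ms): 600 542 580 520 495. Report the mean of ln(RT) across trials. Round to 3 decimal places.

ln(RT): 6.3969, 6.2953, 6.3630, 6.2538, 6.2046
Σ ln(RT) = 31.5136
Mean = 31.5136/5 = 6.30272

6.303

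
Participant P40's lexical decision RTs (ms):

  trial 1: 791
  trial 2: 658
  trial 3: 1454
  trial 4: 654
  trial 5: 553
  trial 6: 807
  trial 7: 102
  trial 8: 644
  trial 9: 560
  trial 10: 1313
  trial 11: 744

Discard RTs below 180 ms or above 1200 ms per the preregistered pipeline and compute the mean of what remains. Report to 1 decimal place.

676.4 ms

Excluded: 102, 1313, 1454
Retained (n=8): Σ = 5411
Mean = 5411/8 = 676.3750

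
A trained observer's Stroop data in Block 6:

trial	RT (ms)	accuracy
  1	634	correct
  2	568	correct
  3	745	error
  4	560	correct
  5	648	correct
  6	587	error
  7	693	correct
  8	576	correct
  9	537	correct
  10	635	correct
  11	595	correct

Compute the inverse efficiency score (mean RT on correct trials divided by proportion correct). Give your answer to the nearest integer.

Correct trials (n=9): 634, 568, 560, 648, 693, 576, 537, 635, 595
Mean correct RT = 5446/9 = 605.1111 ms
Proportion correct = 9/11
IES = 605.1111 / (9/11) = 739.580 ms

740 ms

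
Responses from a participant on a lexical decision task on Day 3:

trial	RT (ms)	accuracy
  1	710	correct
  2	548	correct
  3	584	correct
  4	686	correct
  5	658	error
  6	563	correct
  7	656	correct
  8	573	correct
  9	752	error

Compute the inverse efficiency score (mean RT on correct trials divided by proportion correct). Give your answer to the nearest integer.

Correct trials (n=7): 710, 548, 584, 686, 563, 656, 573
Mean correct RT = 4320/7 = 617.1429 ms
Proportion correct = 7/9
IES = 617.1429 / (7/9) = 793.469 ms

793 ms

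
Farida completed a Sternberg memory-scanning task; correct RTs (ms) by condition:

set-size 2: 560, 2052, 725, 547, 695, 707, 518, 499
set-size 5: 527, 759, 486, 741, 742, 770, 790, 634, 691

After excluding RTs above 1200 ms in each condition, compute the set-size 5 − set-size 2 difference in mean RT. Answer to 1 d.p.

74.9 ms

set-size 2: exclude 2052
M(set-size 2) = 4251/7 = 607.286
M(set-size 5) = 6140/9 = 682.222
Difference = 682.222 − 607.286 = 74.937 ms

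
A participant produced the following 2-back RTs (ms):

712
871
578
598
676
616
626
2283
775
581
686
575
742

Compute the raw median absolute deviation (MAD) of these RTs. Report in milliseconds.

78 ms

Sorted: 575, 578, 581, 598, 616, 626, 676, 686, 712, 742, 775, 871, 2283 → median = 676
|x − 676|: 36, 195, 98, 78, 0, 60, 50, 1607, 99, 95, 10, 101, 66
Sorted deviations: 0, 10, 36, 50, 60, 66, 78, 95, 98, 99, 101, 195, 1607 → MAD = 78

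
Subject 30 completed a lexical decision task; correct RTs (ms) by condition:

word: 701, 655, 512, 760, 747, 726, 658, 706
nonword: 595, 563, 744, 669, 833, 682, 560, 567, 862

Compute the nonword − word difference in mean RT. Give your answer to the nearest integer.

-8 ms

M(word) = 5465/8 = 683.125
M(nonword) = 6075/9 = 675.000
Difference = 675.000 − 683.125 = -8.125 ms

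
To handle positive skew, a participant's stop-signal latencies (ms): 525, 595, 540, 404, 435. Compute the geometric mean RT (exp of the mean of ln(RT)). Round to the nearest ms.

ln(RT): 6.2634, 6.3886, 6.2916, 6.0014, 6.0753
Mean ln(RT) = 31.0203/5 = 6.20406
Geometric mean = exp(6.20406) = 494.75 ms

495 ms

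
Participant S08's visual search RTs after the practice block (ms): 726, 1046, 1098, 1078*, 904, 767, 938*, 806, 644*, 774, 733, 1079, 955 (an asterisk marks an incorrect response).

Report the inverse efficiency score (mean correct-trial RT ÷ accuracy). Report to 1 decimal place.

Correct trials (n=10): 726, 1046, 1098, 904, 767, 806, 774, 733, 1079, 955
Mean correct RT = 8888/10 = 888.8000 ms
Proportion correct = 10/13
IES = 888.8000 / (10/13) = 1155.440 ms

1155.4 ms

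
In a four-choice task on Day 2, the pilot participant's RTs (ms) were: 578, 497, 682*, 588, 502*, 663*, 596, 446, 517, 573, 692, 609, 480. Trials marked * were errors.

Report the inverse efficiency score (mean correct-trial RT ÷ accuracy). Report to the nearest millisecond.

725 ms

Correct trials (n=10): 578, 497, 588, 596, 446, 517, 573, 692, 609, 480
Mean correct RT = 5576/10 = 557.6000 ms
Proportion correct = 10/13
IES = 557.6000 / (10/13) = 724.880 ms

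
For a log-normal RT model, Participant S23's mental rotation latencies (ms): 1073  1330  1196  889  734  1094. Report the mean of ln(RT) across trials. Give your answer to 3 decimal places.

6.941

ln(RT): 6.9782, 7.1929, 7.0867, 6.7901, 6.5985, 6.9976
Σ ln(RT) = 41.6441
Mean = 41.6441/6 = 6.94068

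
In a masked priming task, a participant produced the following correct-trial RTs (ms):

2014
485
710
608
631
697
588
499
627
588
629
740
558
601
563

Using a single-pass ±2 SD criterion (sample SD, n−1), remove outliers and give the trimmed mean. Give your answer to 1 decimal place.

608.9 ms

n = 15, ΣRT = 10538, M = 702.533
Σ(x−M)² = 1912251.73; s = √(1912251.73/14) = 369.580
Cutoffs: 702.533 ± 2·369.580 → [-36.6, 1441.7]
Outside: 2014 → excluded.
Retained (n=14): Σ = 8524, mean = 8524/14 = 608.857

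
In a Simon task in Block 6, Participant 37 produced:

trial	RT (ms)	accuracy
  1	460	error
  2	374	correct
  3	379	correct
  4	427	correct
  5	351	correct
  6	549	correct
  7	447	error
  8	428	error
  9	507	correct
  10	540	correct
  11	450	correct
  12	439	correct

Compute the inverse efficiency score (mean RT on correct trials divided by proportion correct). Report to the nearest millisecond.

Correct trials (n=9): 374, 379, 427, 351, 549, 507, 540, 450, 439
Mean correct RT = 4016/9 = 446.2222 ms
Proportion correct = 9/12
IES = 446.2222 / (9/12) = 594.963 ms

595 ms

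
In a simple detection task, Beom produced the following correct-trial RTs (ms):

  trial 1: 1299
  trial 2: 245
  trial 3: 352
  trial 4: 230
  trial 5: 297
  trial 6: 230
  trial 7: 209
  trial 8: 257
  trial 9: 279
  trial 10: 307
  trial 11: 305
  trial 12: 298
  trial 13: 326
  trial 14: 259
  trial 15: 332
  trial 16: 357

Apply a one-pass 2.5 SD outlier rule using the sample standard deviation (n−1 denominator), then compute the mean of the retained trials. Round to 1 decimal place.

n = 16, ΣRT = 5582, M = 348.875
Σ(x−M)² = 992597.75; s = √(992597.75/15) = 257.241
Cutoffs: 348.875 ± 2.5·257.241 → [-294.2, 992.0]
Outside: 1299 → excluded.
Retained (n=15): Σ = 4283, mean = 4283/15 = 285.533

285.5 ms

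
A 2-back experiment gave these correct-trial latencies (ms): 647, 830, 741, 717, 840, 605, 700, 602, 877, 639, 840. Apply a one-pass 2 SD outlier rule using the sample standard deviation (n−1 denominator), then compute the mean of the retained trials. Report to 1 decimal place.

730.7 ms

n = 11, ΣRT = 8038, M = 730.727
Σ(x−M)² = 104172.18; s = √(104172.18/10) = 102.065
Cutoffs: 730.727 ± 2·102.065 → [526.6, 934.9]
No RTs fall outside the cutoffs; all 11 retained. Mean = 8038/11 = 730.727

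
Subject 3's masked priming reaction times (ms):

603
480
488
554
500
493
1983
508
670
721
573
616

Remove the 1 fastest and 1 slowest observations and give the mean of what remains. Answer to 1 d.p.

Sorted: 480, 488, 493, 500, 508, 554, 573, 603, 616, 670, 721, 1983
Drop lowest 1 (480) and highest 1 (1983)
Remaining (n=10): Σ = 5726, mean = 5726/10 = 572.600

572.6 ms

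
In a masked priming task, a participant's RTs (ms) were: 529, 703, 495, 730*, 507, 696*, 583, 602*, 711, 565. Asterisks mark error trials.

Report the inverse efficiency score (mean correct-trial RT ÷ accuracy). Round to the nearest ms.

835 ms

Correct trials (n=7): 529, 703, 495, 507, 583, 711, 565
Mean correct RT = 4093/7 = 584.7143 ms
Proportion correct = 7/10
IES = 584.7143 / (7/10) = 835.306 ms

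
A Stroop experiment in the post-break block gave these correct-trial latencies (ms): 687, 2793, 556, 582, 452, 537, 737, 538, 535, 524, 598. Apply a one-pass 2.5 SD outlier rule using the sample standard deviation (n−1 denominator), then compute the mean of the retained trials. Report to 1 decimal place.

574.6 ms

n = 11, ΣRT = 8539, M = 776.273
Σ(x−M)² = 4535776.18; s = √(4535776.18/10) = 673.482
Cutoffs: 776.273 ± 2.5·673.482 → [-907.4, 2460.0]
Outside: 2793 → excluded.
Retained (n=10): Σ = 5746, mean = 5746/10 = 574.600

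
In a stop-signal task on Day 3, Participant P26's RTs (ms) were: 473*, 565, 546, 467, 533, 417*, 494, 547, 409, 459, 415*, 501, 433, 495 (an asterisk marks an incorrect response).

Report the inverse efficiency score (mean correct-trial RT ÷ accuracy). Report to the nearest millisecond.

630 ms

Correct trials (n=11): 565, 546, 467, 533, 494, 547, 409, 459, 501, 433, 495
Mean correct RT = 5449/11 = 495.3636 ms
Proportion correct = 11/14
IES = 495.3636 / (11/14) = 630.463 ms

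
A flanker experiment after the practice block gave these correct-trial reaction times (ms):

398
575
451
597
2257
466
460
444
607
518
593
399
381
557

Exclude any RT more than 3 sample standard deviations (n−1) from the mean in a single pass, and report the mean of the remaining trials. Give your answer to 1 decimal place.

495.8 ms

n = 14, ΣRT = 8703, M = 621.643
Σ(x−M)² = 2961655.21; s = √(2961655.21/13) = 477.305
Cutoffs: 621.643 ± 3·477.305 → [-810.3, 2053.6]
Outside: 2257 → excluded.
Retained (n=13): Σ = 6446, mean = 6446/13 = 495.846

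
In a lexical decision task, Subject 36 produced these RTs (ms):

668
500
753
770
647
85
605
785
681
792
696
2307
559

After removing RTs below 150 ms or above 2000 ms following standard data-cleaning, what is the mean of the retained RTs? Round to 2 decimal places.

677.82 ms

Excluded: 85, 2307
Retained (n=11): Σ = 7456
Mean = 7456/11 = 677.8182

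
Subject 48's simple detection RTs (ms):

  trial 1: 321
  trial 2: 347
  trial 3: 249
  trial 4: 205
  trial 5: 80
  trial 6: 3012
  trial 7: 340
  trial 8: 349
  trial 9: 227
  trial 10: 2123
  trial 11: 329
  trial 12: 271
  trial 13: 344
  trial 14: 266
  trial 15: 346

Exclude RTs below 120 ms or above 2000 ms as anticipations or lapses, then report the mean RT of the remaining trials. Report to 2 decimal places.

299.50 ms

Excluded: 80, 2123, 3012
Retained (n=12): Σ = 3594
Mean = 3594/12 = 299.5000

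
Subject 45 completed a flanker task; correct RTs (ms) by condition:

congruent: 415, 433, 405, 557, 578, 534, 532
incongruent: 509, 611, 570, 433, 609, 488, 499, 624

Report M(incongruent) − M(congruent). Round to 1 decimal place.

M(congruent) = 3454/7 = 493.429
M(incongruent) = 4343/8 = 542.875
Difference = 542.875 − 493.429 = 49.446 ms

49.4 ms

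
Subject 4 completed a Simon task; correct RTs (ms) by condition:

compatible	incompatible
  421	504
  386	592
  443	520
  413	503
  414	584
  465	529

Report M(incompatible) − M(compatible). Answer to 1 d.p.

M(compatible) = 2542/6 = 423.667
M(incompatible) = 3232/6 = 538.667
Difference = 538.667 − 423.667 = 115.000 ms

115.0 ms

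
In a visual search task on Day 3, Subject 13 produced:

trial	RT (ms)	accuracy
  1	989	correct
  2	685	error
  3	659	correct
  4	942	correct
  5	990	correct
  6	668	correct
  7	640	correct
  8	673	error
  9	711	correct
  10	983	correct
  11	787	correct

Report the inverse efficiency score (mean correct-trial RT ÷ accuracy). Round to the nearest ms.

Correct trials (n=9): 989, 659, 942, 990, 668, 640, 711, 983, 787
Mean correct RT = 7369/9 = 818.7778 ms
Proportion correct = 9/11
IES = 818.7778 / (9/11) = 1000.728 ms

1001 ms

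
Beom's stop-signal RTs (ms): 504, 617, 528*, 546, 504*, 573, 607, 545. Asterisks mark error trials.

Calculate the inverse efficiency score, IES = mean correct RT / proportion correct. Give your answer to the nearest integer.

754 ms

Correct trials (n=6): 504, 617, 546, 573, 607, 545
Mean correct RT = 3392/6 = 565.3333 ms
Proportion correct = 6/8
IES = 565.3333 / (6/8) = 753.778 ms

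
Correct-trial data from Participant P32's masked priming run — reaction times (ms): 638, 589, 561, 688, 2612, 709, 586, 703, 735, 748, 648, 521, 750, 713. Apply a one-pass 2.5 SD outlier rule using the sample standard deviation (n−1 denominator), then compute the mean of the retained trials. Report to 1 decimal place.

n = 14, ΣRT = 11201, M = 800.071
Σ(x−M)² = 3605202.93; s = √(3605202.93/13) = 526.615
Cutoffs: 800.071 ± 2.5·526.615 → [-516.5, 2116.6]
Outside: 2612 → excluded.
Retained (n=13): Σ = 8589, mean = 8589/13 = 660.692

660.7 ms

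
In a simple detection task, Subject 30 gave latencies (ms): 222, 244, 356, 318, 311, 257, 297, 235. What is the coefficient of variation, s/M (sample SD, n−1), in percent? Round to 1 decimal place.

16.9%

n = 8, Σ = 2240, M = 280.0000
Σ(x−M)² = 15684.000; s = √(15684.000/7) = 47.3347
CV = 47.3347 / 280.0000 = 0.16905 = 16.905%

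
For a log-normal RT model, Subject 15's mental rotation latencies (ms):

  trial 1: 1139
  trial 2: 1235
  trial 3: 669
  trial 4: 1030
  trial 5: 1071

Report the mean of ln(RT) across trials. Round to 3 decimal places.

ln(RT): 7.0379, 7.1188, 6.5058, 6.9373, 6.9763
Σ ln(RT) = 34.5762
Mean = 34.5762/5 = 6.91524

6.915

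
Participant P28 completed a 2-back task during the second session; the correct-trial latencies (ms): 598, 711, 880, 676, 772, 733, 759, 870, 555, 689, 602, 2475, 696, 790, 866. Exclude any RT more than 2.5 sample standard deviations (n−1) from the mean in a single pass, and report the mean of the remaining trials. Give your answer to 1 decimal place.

n = 15, ΣRT = 12672, M = 844.800
Σ(x−M)² = 2984696.40; s = √(2984696.40/14) = 461.728
Cutoffs: 844.800 ± 2.5·461.728 → [-309.5, 1999.1]
Outside: 2475 → excluded.
Retained (n=14): Σ = 10197, mean = 10197/14 = 728.357

728.4 ms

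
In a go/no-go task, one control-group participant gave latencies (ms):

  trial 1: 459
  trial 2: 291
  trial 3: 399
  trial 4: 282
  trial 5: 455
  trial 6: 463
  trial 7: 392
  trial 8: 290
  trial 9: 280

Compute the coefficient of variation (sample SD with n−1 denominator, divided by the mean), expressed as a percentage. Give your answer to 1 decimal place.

22.2%

n = 9, Σ = 3311, M = 367.8889
Σ(x−M)² = 53564.889; s = √(53564.889/8) = 81.8267
CV = 81.8267 / 367.8889 = 0.22242 = 22.242%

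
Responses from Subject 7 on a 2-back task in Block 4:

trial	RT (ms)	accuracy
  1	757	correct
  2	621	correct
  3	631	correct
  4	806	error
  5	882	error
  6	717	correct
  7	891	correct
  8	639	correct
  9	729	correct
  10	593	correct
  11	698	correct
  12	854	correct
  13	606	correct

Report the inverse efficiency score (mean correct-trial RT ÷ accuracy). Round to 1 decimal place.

831.1 ms

Correct trials (n=11): 757, 621, 631, 717, 891, 639, 729, 593, 698, 854, 606
Mean correct RT = 7736/11 = 703.2727 ms
Proportion correct = 11/13
IES = 703.2727 / (11/13) = 831.140 ms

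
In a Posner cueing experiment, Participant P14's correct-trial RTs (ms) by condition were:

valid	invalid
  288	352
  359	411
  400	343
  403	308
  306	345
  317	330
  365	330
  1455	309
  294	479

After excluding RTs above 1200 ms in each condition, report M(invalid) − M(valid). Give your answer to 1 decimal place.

valid: exclude 1455
M(valid) = 2732/8 = 341.500
M(invalid) = 3207/9 = 356.333
Difference = 356.333 − 341.500 = 14.833 ms

14.8 ms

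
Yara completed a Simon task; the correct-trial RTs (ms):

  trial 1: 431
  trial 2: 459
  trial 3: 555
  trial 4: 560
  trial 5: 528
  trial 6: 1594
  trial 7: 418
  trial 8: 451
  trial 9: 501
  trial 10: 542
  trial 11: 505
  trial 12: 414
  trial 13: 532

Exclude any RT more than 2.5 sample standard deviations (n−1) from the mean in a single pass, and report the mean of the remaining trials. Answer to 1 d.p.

n = 13, ΣRT = 7490, M = 576.154
Σ(x−M)² = 1154629.69; s = √(1154629.69/12) = 310.192
Cutoffs: 576.154 ± 2.5·310.192 → [-199.3, 1351.6]
Outside: 1594 → excluded.
Retained (n=12): Σ = 5896, mean = 5896/12 = 491.333

491.3 ms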